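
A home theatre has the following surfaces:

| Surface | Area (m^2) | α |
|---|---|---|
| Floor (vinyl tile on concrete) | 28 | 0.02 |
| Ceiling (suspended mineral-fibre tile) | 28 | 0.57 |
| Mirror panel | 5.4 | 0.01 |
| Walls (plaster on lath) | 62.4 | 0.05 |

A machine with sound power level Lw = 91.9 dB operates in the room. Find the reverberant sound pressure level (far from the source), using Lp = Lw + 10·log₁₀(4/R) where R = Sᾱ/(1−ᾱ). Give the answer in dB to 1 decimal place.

A = 19.694 sabins; S = 123.8 m^2.
ᾱ = 19.694/123.8 = 0.1591; R = Sᾱ/(1−ᾱ) = 19.694/(1−0.1591) = 23.420 m^2.
Lp = 91.9 + 10·log₁₀(4/23.420) = 91.9 + (-7.68) = 84.2 dB.

84.2 dB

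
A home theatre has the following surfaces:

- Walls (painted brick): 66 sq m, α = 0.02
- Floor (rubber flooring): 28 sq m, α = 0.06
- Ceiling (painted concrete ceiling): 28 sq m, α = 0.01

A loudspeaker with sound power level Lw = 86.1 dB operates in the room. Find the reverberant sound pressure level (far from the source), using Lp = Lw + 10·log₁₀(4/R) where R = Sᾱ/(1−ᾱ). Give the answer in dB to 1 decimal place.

A = 3.280 sabins; S = 122.0 sq m.
ᾱ = 3.280/122.0 = 0.0269; R = Sᾱ/(1−ᾱ) = 3.280/(1−0.0269) = 3.371 sq m.
Lp = Lw + 10 log₁₀(4/R) = 86.1 +0.74 = 86.8 dB.

86.8 dB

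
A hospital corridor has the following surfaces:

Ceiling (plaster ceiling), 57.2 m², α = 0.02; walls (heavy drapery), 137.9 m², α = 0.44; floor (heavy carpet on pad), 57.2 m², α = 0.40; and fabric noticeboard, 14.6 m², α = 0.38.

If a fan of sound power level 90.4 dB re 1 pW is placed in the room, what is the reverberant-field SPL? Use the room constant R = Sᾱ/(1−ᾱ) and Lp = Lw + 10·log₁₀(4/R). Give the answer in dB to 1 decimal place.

75.1 dB

A = 90.248 sabins; S = 266.9 m².
ᾱ = 0.3381, so room constant R = A/(1−ᾱ) = 136.347 m².
Lp = 90.4 + 10·log₁₀(4/136.347) = 90.4 + (-15.33) = 75.1 dB.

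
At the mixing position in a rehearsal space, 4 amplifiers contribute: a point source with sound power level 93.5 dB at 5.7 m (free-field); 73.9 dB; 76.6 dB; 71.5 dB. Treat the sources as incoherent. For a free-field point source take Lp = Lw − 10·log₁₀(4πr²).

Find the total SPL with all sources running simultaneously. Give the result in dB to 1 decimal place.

Source at 5.7 m: Lp = 93.5 − 10·log₁₀(4π·5.7²) = 93.5 − 10·log₁₀(408.281) = 67.4 dB.
Sum in the linear (power) domain: Σ 10^(Lᵢ/10) = 10^(67.4/10) + 10^(73.9/10) + 10^(76.6/10) + 10^(71.5/10) = 8.988e+07.
L_total = 10·log₁₀(8.988e+07) = 79.5 dB.

79.5 dB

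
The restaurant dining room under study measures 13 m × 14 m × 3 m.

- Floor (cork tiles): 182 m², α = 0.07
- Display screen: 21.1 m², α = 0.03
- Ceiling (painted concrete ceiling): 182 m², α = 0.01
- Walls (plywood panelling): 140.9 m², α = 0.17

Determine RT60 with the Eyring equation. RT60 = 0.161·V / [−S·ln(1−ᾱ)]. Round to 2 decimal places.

Total surface area S = 182 + 21.1 + 182 + 140.9 = 526.0 m².
Σ(Sᵢαᵢ) = 182·0.07 + 21.1·0.03 + 182·0.01 + 140.9·0.17 = 39.146.
ᾱ = 39.146 / 526.0 = 0.0744.
−S·ln(1−ᾱ) = −526.0 × ln(1 − 0.0744) = 40.667.
V = 13 × 14 × 3 = 546 m³.
T = 0.161·V/[−S·ln(1−ᾱ)] = 0.161·546/40.667 = 2.16 s.

2.16 s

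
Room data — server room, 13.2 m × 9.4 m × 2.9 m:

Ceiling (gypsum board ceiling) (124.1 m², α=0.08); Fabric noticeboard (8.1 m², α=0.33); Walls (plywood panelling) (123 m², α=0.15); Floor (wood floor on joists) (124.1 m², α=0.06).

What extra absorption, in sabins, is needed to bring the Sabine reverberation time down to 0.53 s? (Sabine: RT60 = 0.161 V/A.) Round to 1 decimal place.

70.8 sabins

A₁ = Σ Sᵢαᵢ = 124.1×0.08 + 8.1×0.33 + 123×0.15 + 124.1×0.06 = 38.497 sabins.
Target A₂ = 0.161·359.832/0.53 = 109.307 sabins (V = 359.832 m³).
Additional absorption ΔA = 109.307 − 38.497 = 70.8 sabins.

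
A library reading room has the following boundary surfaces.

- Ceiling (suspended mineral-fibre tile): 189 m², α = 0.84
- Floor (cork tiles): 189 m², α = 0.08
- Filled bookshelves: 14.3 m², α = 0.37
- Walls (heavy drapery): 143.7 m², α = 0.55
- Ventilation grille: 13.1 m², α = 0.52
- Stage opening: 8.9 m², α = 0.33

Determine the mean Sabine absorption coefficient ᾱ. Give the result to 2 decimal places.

0.48

Total surface area S = 558.0 m².
A = 189*0.84 + 189*0.08 + 14.3*0.37 + 143.7*0.55 + 13.1*0.52 + 8.9*0.33 = 267.955 sabins.
ᾱ = 267.955 / 558.0 = 0.48.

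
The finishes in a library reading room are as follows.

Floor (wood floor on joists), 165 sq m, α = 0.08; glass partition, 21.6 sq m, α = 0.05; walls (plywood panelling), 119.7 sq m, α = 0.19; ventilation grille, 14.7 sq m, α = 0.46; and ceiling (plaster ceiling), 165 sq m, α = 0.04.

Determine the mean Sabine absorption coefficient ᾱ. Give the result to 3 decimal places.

Total surface area S = 486.0 sq m.
Weighted sum Σ Sα = 50.385.
ᾱ = 50.385 / 486.0 = 0.104.

0.104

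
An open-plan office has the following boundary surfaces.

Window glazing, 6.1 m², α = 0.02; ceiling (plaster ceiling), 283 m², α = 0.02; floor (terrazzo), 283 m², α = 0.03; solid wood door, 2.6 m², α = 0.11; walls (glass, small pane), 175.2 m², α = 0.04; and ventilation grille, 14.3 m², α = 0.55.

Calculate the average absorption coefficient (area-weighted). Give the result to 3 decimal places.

0.039

S = Σ Sᵢ = 6.1 + 283 + 283 + 2.6 + 175.2 + 14.3 = 764.2 m².
A = 6.1×0.02 + 283×0.02 + 283×0.03 + 2.6×0.11 + 175.2×0.04 + 14.3×0.55 = 29.431 sabins.
ᾱ = A/S = 0.039.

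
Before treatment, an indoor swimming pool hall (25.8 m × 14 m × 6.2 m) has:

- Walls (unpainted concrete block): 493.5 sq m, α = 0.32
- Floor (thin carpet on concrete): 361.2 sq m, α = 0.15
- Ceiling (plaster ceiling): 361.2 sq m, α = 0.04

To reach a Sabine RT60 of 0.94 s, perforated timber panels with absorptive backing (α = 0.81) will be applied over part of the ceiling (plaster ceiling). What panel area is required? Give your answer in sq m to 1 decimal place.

Equivalent absorption area: A₁ = 493.5·0.32 + 361.2·0.15 + 361.2·0.04 = 226.548 sq m.
Required A₂ = 0.161·2239.44/0.94 = 383.564 sabins.
ΔA needed = 383.564 − 226.548 = 157.016 sabins.
Net gain per sq m: Δα = 0.81 − 0.04 = 0.77.
Panel area = 157.016 / 0.77 = 203.9 sq m.

203.9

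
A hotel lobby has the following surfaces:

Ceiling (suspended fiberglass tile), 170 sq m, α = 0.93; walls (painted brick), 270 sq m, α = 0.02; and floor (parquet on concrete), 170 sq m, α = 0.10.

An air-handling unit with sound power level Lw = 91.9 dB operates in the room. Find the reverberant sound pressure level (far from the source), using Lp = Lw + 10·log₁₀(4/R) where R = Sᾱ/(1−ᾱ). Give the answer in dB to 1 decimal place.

A = 180.500 sabins; S = 610.0 sq m.
ᾱ = 180.500/610.0 = 0.2959; R = Sᾱ/(1−ᾱ) = 180.500/(1−0.2959) = 256.356 sq m.
Lp = Lw + 10 log₁₀(4/R) = 91.9 -18.07 = 73.8 dB.

73.8 dB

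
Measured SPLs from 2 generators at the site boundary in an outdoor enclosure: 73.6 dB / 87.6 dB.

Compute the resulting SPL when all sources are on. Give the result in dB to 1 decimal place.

Converting to relative power and adding: 10^(73.6/10) + 10^(87.6/10) = 5.983e+08.
Back to dB: 10·log₁₀ Σ = 87.8 dB.

87.8 dB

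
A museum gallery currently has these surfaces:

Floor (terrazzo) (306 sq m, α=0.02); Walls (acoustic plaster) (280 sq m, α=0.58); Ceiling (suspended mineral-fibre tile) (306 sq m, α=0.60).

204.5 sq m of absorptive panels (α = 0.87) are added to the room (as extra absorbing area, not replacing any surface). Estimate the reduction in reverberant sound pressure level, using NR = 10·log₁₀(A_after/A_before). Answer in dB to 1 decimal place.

Equivalent absorption area: A_before = 306×0.02 + 280×0.58 + 306×0.60 = 352.120 sq m.
Added absorption = 204.5 × 0.87 = 177.915 sabins.
A_after = 352.120 + 177.915 = 530.035 sabins.
Reduction = 10 log₁₀(A_after/A_before) = 10 log₁₀(1.5053) = 1.8 dB.

1.8 dB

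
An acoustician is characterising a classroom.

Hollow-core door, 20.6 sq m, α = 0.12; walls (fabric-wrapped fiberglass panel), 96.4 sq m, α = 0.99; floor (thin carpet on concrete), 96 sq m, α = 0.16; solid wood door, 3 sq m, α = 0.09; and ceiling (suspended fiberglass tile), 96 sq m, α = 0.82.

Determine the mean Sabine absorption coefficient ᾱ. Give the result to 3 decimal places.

Total surface area S = 312.0 sq m.
Weighted sum Σ Sα = 192.258.
ᾱ = A/S = 0.616.

0.616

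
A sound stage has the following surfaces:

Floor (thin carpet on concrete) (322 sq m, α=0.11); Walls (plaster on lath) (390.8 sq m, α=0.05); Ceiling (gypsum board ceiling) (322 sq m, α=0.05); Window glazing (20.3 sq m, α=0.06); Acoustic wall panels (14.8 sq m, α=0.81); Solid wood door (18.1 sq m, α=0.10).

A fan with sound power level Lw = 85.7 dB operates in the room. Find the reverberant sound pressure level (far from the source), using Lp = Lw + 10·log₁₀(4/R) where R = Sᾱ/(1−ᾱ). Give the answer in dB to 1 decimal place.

72.0 dB

A = 86.076 sabins; S = 1088.0 sq m.
ᾱ = 0.0791, so room constant R = A/(1−ᾱ) = 93.469 sq m.
Lp = Lw + 10 log₁₀(4/R) = 85.7 -13.69 = 72.0 dB.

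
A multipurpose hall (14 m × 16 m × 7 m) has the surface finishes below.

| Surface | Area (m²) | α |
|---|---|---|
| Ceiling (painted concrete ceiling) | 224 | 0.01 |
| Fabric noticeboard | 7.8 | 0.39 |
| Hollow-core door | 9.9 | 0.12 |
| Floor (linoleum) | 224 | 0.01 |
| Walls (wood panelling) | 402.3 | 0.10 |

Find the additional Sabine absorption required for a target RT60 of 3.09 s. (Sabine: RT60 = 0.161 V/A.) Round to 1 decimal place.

Total absorption A₁ = 224·0.01 + 7.8·0.39 + 9.9·0.12 + 224·0.01 + 402.3·0.10
  = 2.240 + 3.042 + 1.188 + 2.240 + 40.230 = 48.940 m² sabins.
For T = 3.09 s, need A₂ = 0.161·V/T = 0.161·1568/3.09 = 81.698 sabins.
Additional absorption ΔA = 81.698 − 48.940 = 32.8 sabins.

32.8 sabins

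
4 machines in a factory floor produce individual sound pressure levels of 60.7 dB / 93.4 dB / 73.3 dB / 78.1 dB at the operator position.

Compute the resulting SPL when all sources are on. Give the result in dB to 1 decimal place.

Σ 10^(Lᵢ/10) = 2.275e+09.
L_total = 10·log₁₀(2.275e+09) = 93.6 dB.

93.6 dB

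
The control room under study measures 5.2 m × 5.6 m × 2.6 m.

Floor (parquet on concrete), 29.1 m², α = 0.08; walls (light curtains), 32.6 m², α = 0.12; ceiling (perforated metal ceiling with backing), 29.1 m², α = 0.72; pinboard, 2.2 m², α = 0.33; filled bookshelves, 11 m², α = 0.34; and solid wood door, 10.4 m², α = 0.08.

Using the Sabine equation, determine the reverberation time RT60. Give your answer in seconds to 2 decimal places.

Equivalent absorption area: A = 29.1*0.08 + 32.6*0.12 + 29.1*0.72 + 2.2*0.33 + 11*0.34 + 10.4*0.08 = 32.490 m².
Room volume: 75.712 m³.
T = 0.161 V/A = 0.161·75.712/32.490 = 0.38 s.

0.38 s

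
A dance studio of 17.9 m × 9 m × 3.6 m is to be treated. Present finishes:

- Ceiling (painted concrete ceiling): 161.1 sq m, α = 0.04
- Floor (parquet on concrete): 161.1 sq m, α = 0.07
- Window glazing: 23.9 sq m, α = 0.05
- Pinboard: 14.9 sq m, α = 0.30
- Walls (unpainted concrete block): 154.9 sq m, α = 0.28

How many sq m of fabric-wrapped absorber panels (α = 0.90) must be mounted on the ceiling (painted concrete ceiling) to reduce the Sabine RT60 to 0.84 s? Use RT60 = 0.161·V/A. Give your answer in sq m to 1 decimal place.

51.6

Total absorption A₁ = 161.1×0.04 + 161.1×0.07 + 23.9×0.05 + 14.9×0.30 + 154.9×0.28
  = 6.444 + 11.277 + 1.195 + 4.470 + 43.372 = 66.758 sq m sabins.
Required A₂ = 0.161·579.96/0.84 = 111.159 sabins.
Absorption to add: 111.159 − 66.758 = 44.401 sabins.
Net gain per sq m: Δα = 0.90 − 0.04 = 0.86.
Area = ΔA/Δα = 44.401/0.86 = 51.6 sq m.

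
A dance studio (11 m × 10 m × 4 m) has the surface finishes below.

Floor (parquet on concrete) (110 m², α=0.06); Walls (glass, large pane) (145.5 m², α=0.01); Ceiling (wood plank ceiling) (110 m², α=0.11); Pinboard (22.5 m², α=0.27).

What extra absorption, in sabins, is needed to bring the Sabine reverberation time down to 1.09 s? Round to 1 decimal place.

38.8 sabins

Equivalent absorption area: A₁ = 110·0.06 + 145.5·0.01 + 110·0.11 + 22.5·0.27 = 26.230 m².
Target A₂ = 0.161·440/1.09 = 64.991 sabins (V = 440 m³).
Additional absorption ΔA = 64.991 − 26.230 = 38.8 sabins.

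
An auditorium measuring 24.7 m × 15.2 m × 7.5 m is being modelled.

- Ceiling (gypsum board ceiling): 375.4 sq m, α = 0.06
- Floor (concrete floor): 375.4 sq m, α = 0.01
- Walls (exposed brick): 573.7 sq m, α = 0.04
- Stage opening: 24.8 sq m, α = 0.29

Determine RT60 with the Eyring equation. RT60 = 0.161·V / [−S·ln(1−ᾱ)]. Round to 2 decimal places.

S = Σ Sᵢ = 1349.3 sq m.
Σ(Sᵢαᵢ) = 375.4×0.06 + 375.4×0.01 + 573.7×0.04 + 24.8×0.29 = 56.418.
Mean coefficient ᾱ = A/S = 0.0418.
−S·ln(1−ᾱ) = −1349.3 × ln(1 − 0.0418) = 57.613.
V = 24.7 × 15.2 × 7.5 = 2815.8 m³.
T = 0.161·V/[−S·ln(1−ᾱ)] = 0.161·2815.8/57.613 = 7.87 s.

7.87 sec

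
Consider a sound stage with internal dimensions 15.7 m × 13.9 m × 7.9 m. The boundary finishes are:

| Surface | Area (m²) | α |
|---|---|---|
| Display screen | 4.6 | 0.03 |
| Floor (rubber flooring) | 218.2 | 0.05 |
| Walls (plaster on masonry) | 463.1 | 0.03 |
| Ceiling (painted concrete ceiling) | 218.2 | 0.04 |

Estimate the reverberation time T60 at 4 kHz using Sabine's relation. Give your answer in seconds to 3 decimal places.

8.244 seconds

Summing Sᵢαᵢ: 0.138 + 10.910 + 13.893 + 8.728 → A = 33.669 sabins.
V = 15.7·13.9·7.9 = 1724.017 m³.
RT60 = 0.161 · V / A = 0.161 × 1724.017 / 33.669 = 8.244 s.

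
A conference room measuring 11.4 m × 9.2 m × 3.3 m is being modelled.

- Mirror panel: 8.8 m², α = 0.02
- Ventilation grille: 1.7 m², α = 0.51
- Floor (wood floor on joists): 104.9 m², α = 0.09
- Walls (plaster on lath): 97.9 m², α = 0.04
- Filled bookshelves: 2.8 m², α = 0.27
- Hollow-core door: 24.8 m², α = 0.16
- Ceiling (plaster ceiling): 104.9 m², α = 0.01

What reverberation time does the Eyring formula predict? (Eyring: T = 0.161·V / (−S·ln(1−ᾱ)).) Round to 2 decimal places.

2.68 s

S = Σ Sᵢ = 345.8 m².
Absorption A = 8.8·0.02 + 1.7·0.51 + 104.9·0.09 + 97.9·0.04 + 2.8·0.27 + 24.8·0.16 + 104.9·0.01 = 20.173 sabins.
Mean coefficient ᾱ = A/S = 0.0583.
−S·ln(1−ᾱ) = −345.8 × ln(1 − 0.0583) = 20.772.
V = 11.4 × 9.2 × 3.3 = 346.104 m³.
T = 0.161·V/[−S·ln(1−ᾱ)] = 0.161·346.104/20.772 = 2.68 s.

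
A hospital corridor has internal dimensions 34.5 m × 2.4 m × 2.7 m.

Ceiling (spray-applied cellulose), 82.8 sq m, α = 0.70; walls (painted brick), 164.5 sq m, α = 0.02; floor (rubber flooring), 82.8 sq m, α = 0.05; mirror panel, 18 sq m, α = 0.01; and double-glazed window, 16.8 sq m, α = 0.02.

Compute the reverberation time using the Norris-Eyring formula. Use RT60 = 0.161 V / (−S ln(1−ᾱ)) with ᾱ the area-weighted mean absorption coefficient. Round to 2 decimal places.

0.50 sec

S = Σ Sᵢ = 364.9 sq m.
Absorption A = 82.8·0.70 + 164.5·0.02 + 82.8·0.05 + 18·0.01 + 16.8·0.02 = 65.906 sabins.
ᾱ = 65.906 / 364.9 = 0.1806.
Eyring denominator: −S ln(1−ᾱ) = 72.682.
V = 34.5 × 2.4 × 2.7 = 223.56 m³.
RT60 = 0.161 × 223.56 / 72.682 = 0.50 s.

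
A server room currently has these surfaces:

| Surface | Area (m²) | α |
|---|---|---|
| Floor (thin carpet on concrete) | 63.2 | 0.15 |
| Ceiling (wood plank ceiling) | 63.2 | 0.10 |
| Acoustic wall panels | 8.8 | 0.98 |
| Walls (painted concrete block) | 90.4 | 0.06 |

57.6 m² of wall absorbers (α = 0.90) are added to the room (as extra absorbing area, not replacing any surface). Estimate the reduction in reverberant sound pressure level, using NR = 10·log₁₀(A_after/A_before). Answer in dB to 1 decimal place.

Equivalent absorption area: A_before = 63.2·0.15 + 63.2·0.10 + 8.8·0.98 + 90.4·0.06 = 29.848 m².
Added absorption = 57.6 × 0.90 = 51.840 sabins.
A_after = 29.848 + 51.840 = 81.688 sabins.
Reduction = 10 log₁₀(A_after/A_before) = 10 log₁₀(2.7368) = 4.4 dB.

4.4 dB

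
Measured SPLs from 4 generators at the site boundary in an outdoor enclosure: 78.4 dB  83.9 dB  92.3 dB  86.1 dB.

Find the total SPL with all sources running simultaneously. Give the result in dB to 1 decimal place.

Converting to relative power and adding: 10^(78.4/10) + 10^(83.9/10) + 10^(92.3/10) + 10^(86.1/10) = 2.42e+09.
L_total = 10·log₁₀(2.42e+09) = 93.8 dB.

93.8 dB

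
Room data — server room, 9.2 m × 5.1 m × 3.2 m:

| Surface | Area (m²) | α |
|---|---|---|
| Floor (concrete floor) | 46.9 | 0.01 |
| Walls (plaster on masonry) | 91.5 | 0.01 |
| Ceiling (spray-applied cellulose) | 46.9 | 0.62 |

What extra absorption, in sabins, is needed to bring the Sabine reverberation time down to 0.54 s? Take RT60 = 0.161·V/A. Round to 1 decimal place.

14.3 sabins

Total absorption A₁ = 46.9·0.01 + 91.5·0.01 + 46.9·0.62
  = 0.469 + 0.915 + 29.078 = 30.462 m² sabins.
V = 150.144 m³. Required absorption A₂ = 0.161 × 150.144 / 0.54 = 44.765 sabins.
Shortfall: 44.765 − 30.462 = 14.3 sabins.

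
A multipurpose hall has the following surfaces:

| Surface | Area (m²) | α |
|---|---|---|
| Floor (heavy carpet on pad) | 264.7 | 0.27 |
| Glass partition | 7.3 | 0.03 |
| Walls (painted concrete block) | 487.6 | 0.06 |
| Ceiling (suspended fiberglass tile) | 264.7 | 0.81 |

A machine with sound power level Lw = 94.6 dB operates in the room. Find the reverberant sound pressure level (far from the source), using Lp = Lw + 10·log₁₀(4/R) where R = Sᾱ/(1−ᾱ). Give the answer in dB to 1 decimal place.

74.0 dB

Σ(Sᵢαᵢ) = 264.7·0.27 + 7.3·0.03 + 487.6·0.06 + 264.7·0.81 = 315.351; total area S = 1024.3 m².
ᾱ = 315.351/1024.3 = 0.3079; R = Sᾱ/(1−ᾱ) = 315.351/(1−0.3079) = 455.644 m².
Lp = Lw + 10 log₁₀(4/R) = 94.6 -20.57 = 74.0 dB.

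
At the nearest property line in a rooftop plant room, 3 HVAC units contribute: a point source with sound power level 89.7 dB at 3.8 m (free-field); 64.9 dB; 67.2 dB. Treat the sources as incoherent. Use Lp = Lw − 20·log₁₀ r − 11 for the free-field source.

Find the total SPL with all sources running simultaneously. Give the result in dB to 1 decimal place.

Source at 3.8 m: Lp = 89.7 − 20·log₁₀(3.8) − 11 = 67.1 dB.
Converting to relative power and adding: 10^(67.1/10) + 10^(64.9/10) + 10^(67.2/10) = 1.347e+07.
L_total = 10·log₁₀(1.347e+07) = 71.3 dB.

71.3 dB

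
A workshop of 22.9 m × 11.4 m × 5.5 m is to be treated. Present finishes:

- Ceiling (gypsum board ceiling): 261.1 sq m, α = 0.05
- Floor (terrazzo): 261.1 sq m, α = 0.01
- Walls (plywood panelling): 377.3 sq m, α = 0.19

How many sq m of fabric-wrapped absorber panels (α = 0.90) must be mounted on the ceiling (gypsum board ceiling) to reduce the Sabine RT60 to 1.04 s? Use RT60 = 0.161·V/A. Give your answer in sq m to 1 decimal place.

158.7

A₁ = Σ Sᵢαᵢ = 261.1×0.05 + 261.1×0.01 + 377.3×0.19 = 87.353 sabins.
V = 1435.83 m³. Target absorption A₂ = 0.161 × 1435.83 / 1.04 = 222.278 sabins.
Absorption to add: 222.278 − 87.353 = 134.925 sabins.
Net gain per sq m: Δα = 0.90 − 0.05 = 0.85.
Panel area = 134.925 / 0.85 = 158.7 sq m.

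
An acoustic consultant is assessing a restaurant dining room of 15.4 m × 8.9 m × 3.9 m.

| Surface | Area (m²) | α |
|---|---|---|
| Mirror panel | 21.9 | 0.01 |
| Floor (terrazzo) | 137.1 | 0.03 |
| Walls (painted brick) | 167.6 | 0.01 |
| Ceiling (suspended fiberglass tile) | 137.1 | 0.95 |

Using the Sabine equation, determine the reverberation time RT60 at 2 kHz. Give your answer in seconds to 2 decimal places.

A = Σ Sᵢαᵢ = 21.9·0.01 + 137.1·0.03 + 167.6·0.01 + 137.1·0.95 = 136.253 sabins.
V = 15.4·8.9·3.9 = 534.534 m³.
Sabine: RT60 = 0.161 × 534.534 / 136.253 = 0.63 s.

0.63 sec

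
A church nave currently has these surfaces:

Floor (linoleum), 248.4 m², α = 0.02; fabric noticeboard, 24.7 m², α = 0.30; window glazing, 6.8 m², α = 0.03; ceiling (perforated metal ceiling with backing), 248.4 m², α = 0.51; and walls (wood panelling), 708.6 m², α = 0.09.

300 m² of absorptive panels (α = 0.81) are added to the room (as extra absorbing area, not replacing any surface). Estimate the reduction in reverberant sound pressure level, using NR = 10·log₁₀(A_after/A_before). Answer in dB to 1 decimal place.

3.4 dB

A_before = Σ Sᵢαᵢ = 248.4×0.02 + 24.7×0.30 + 6.8×0.03 + 248.4×0.51 + 708.6×0.09 = 203.040 sabins.
Treatment contributes 300·0.81 = 243.000 sabins.
New total A_after = 446.040 sabins.
Reduction = 10 log₁₀(A_after/A_before) = 10 log₁₀(2.1968) = 3.4 dB.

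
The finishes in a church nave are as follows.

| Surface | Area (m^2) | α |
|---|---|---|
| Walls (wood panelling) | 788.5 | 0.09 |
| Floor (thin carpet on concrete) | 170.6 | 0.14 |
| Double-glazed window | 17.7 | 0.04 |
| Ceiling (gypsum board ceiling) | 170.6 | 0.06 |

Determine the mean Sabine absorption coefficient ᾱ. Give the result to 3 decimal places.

Total surface area S = 1147.4 m^2.
Weighted sum Σ Sα = 105.793.
ᾱ = A/S = 0.092.

0.092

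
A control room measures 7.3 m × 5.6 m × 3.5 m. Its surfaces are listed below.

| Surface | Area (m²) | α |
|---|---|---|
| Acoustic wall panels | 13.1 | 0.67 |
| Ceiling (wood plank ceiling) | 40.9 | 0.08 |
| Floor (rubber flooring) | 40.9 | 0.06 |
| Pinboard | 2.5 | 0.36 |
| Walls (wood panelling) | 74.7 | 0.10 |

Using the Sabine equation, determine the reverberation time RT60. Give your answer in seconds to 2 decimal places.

A = Σ Sᵢαᵢ = 13.1*0.67 + 40.9*0.08 + 40.9*0.06 + 2.5*0.36 + 74.7*0.10 = 22.873 sabins.
Volume V = 7.3 × 5.6 × 3.5 = 143.08 m³.
RT60 = 0.161 · V / A = 0.161 × 143.08 / 22.873 = 1.01 s.

1.01 sec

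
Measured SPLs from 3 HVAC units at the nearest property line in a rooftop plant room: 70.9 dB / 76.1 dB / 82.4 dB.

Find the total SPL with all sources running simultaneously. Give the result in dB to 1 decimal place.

Converting to relative power and adding: 10^(70.9/10) + 10^(76.1/10) + 10^(82.4/10) = 2.268e+08.
Combined level = 10 log₁₀(2.268e+08) = 83.6 dB.

83.6 dB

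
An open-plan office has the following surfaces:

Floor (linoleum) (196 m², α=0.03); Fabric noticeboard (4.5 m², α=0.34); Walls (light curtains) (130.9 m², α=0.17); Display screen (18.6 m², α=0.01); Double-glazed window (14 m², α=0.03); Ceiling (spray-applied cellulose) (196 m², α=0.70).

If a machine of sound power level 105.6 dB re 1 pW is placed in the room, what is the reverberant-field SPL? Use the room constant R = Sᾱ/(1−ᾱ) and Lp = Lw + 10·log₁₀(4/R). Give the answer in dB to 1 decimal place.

87.8 dB

A = 167.469 sabins; S = 560.0 m².
ᾱ = 167.469/560.0 = 0.2991; R = Sᾱ/(1−ᾱ) = 167.469/(1−0.2991) = 238.934 m².
Lp = Lw + 10 log₁₀(4/R) = 105.6 -17.76 = 87.8 dB.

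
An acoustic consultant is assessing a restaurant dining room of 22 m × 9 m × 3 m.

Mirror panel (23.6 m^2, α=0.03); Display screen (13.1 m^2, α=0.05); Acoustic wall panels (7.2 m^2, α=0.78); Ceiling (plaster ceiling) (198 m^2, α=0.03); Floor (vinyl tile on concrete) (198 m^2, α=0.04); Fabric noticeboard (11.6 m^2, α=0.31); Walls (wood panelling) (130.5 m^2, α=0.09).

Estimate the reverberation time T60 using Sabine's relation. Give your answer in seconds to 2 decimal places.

Total absorption A = 23.6·0.03 + 13.1·0.05 + 7.2·0.78 + 198·0.03 + 198·0.04 + 11.6·0.31 + 130.5·0.09
  = 0.708 + 0.655 + 5.616 + 5.940 + 7.920 + 3.596 + 11.745 = 36.180 m^2 sabins.
V = 22·9·3 = 594 m³.
RT60 = 0.161 · V / A = 0.161 × 594 / 36.180 = 2.64 s.

2.64 s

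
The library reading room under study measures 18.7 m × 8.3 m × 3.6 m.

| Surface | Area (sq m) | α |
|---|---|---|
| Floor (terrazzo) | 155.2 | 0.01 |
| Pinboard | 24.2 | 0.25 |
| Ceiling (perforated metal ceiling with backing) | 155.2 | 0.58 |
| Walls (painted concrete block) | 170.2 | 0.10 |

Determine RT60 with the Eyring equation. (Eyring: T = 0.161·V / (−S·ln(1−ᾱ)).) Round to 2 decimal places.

S = Σ Sᵢ = 504.8 sq m.
Σ(Sᵢαᵢ) = 155.2×0.01 + 24.2×0.25 + 155.2×0.58 + 170.2×0.10 = 114.638.
ᾱ = 114.638 / 504.8 = 0.2271.
Eyring denominator: −S ln(1−ᾱ) = 130.039.
V = 18.7 × 8.3 × 3.6 = 558.756 m³.
RT60 = 0.161 × 558.756 / 130.039 = 0.69 s.

0.69 s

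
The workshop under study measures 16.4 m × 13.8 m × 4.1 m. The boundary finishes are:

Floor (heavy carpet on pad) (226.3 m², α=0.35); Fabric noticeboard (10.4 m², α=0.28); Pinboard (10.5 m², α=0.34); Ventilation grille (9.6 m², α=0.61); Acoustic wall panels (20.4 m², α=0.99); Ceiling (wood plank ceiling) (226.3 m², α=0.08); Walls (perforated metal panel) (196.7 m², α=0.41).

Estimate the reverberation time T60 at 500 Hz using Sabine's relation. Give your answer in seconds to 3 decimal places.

0.710 s

Equivalent absorption area: A = 226.3*0.35 + 10.4*0.28 + 10.5*0.34 + 9.6*0.61 + 20.4*0.99 + 226.3*0.08 + 196.7*0.41 = 210.490 m².
V = 16.4·13.8·4.1 = 927.912 m³.
Sabine: RT60 = 0.161 × 927.912 / 210.490 = 0.710 s.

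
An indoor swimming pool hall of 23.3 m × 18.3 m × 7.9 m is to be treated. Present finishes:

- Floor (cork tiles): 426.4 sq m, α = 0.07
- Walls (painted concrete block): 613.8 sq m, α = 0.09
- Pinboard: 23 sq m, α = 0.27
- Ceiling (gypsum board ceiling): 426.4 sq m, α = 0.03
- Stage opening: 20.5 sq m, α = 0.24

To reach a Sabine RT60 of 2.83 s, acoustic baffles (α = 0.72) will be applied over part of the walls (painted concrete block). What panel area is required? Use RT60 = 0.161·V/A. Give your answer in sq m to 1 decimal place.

A₁ = Σ Sᵢαᵢ = 426.4×0.07 + 613.8×0.09 + 23×0.27 + 426.4×0.03 + 20.5×0.24 = 109.012 sabins.
V = 3368.481 m³. Target absorption A₂ = 0.161 × 3368.481 / 2.83 = 191.634 sabins.
Absorption to add: 191.634 − 109.012 = 82.622 sabins.
Each sq m of panel replacing the walls (painted concrete block) adds (0.72 − 0.09) = 0.63 sabins.
Area = ΔA/Δα = 82.622/0.63 = 131.1 sq m.

131.1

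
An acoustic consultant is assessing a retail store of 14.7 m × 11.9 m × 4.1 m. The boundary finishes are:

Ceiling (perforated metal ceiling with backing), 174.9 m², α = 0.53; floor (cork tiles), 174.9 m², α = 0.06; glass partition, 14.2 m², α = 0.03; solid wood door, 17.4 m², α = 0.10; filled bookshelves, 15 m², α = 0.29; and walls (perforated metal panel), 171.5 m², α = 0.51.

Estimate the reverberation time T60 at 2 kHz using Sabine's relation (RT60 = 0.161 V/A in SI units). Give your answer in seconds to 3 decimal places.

A = Σ Sᵢαᵢ = 174.9*0.53 + 174.9*0.06 + 14.2*0.03 + 17.4*0.10 + 15*0.29 + 171.5*0.51 = 197.172 sabins.
Volume V = 14.7 × 11.9 × 4.1 = 717.213 m³.
RT60 = 0.161 · V / A = 0.161 × 717.213 / 197.172 = 0.586 s.

0.586 seconds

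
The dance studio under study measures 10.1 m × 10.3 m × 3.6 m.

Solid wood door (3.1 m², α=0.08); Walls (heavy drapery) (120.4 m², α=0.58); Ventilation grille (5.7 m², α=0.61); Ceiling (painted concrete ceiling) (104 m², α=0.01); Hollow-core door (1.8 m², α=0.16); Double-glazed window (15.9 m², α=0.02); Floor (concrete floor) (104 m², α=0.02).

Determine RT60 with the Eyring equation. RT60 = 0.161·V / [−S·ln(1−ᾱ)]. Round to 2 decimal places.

Total surface area S = 3.1 + 120.4 + 5.7 + 104 + 1.8 + 15.9 + 104 = 354.9 m².
Absorption A = 3.1·0.08 + 120.4·0.58 + 5.7·0.61 + 104·0.01 + 1.8·0.16 + 15.9·0.02 + 104·0.02 = 77.283 sabins.
Mean coefficient ᾱ = A/S = 0.2178.
−S·ln(1−ᾱ) = −354.9 × ln(1 − 0.2178) = 87.179.
V = 10.1 × 10.3 × 3.6 = 374.508 m³.
RT60 = 0.161 × 374.508 / 87.179 = 0.69 s.

0.69 s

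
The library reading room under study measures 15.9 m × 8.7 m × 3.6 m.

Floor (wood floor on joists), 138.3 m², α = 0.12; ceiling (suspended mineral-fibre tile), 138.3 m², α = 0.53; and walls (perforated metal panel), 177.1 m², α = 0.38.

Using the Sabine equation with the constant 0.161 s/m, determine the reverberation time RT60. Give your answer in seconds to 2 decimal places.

0.51 s

Equivalent absorption area: A = 138.3·0.12 + 138.3·0.53 + 177.1·0.38 = 157.193 m².
Room volume: 497.988 m³.
Sabine: RT60 = 0.161 × 497.988 / 157.193 = 0.51 s.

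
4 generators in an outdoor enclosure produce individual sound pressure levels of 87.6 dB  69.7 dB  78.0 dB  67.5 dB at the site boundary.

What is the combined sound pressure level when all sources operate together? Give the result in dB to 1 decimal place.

88.2 dB

Σ 10^(Lᵢ/10) = 6.535e+08.
Back to dB: 10·log₁₀ Σ = 88.2 dB.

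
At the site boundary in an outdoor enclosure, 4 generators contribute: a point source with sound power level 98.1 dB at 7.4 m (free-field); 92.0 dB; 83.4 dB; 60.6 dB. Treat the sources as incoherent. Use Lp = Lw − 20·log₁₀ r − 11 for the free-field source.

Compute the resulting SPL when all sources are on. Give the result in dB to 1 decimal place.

Source at 7.4 m: Lp = 98.1 − 20·log₁₀(7.4) − 11 = 69.7 dB.
Converting to relative power and adding: 10^(69.7/10) + 10^(92.0/10) + 10^(83.4/10) + 10^(60.6/10) = 1.814e+09.
Back to dB: 10·log₁₀ Σ = 92.6 dB.

92.6 dB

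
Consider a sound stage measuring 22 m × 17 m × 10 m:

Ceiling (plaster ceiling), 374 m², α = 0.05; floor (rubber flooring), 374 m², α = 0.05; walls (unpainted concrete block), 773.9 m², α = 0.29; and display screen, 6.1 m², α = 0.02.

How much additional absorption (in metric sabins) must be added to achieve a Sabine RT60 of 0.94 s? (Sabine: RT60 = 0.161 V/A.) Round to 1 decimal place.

Equivalent absorption area: A₁ = 374×0.05 + 374×0.05 + 773.9×0.29 + 6.1×0.02 = 261.953 m².
Target A₂ = 0.161·3740/0.94 = 640.574 sabins (V = 3740 m³).
Additional absorption ΔA = 640.574 − 261.953 = 378.6 sabins.

378.6 sabins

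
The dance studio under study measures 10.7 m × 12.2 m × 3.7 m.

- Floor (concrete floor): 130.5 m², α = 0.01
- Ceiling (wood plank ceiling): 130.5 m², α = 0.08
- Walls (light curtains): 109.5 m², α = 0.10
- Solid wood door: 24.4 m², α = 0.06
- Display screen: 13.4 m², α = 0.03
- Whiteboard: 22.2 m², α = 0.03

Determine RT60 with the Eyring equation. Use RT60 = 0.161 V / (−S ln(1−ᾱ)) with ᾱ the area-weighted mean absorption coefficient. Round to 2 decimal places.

Total surface area S = 130.5 + 130.5 + 109.5 + 24.4 + 13.4 + 22.2 = 430.5 m².
Σ(Sᵢαᵢ) = 130.5·0.01 + 130.5·0.08 + 109.5·0.10 + 24.4·0.06 + 13.4·0.03 + 22.2·0.03 = 25.227.
Mean coefficient ᾱ = A/S = 0.0586.
Eyring denominator: −S ln(1−ᾱ) = 25.997.
V = 10.7 × 12.2 × 3.7 = 482.998 m³.
T = 0.161·V/[−S·ln(1−ᾱ)] = 0.161·482.998/25.997 = 2.99 s.

2.99 seconds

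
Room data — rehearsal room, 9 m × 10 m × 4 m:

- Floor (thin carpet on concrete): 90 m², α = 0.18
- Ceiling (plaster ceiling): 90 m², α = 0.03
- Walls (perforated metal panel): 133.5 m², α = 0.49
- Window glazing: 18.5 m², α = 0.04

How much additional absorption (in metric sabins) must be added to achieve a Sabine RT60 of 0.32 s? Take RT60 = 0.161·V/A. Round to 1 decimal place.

96.1 sabins

Equivalent absorption area: A₁ = 90·0.18 + 90·0.03 + 133.5·0.49 + 18.5·0.04 = 85.055 m².
For T = 0.32 s, need A₂ = 0.161·V/T = 0.161·360/0.32 = 181.125 sabins.
ΔA = A₂ − A₁ = 181.125 − 85.055 = 96.1 sabins.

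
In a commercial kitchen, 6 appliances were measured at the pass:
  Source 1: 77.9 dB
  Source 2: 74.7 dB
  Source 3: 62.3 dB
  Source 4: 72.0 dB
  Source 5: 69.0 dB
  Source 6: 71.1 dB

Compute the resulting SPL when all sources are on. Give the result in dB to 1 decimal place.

81.1 dB

Converting to relative power and adding: 10^(77.9/10) + 10^(74.7/10) + 10^(62.3/10) + 10^(72.0/10) + 10^(69.0/10) + 10^(71.1/10) = 1.295e+08.
Combined level = 10 log₁₀(1.295e+08) = 81.1 dB.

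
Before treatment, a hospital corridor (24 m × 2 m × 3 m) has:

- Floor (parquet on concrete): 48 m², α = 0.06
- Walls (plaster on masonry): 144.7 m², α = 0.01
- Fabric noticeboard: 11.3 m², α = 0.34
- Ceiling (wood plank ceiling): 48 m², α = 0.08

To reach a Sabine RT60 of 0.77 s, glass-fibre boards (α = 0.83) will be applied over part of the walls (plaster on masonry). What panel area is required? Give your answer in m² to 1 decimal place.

Summing Sᵢαᵢ: 2.880 + 1.447 + 3.842 + 3.840 → A₁ = 12.009 sabins.
V = 144 m³. Target absorption A₂ = 0.161 × 144 / 0.77 = 30.109 sabins.
ΔA needed = 30.109 − 12.009 = 18.100 sabins.
Each m² of panel replacing the walls (plaster on masonry) adds (0.83 − 0.01) = 0.82 sabins.
Area = ΔA/Δα = 18.100/0.82 = 22.1 m².

22.1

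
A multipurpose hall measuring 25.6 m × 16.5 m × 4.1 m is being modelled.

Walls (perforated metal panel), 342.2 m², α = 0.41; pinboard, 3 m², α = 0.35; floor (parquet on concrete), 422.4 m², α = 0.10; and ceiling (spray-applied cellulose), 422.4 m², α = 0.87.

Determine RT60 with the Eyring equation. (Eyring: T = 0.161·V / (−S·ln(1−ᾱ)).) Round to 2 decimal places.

S = Σ Sᵢ = 1190.0 m².
Absorption A = 342.2·0.41 + 3·0.35 + 422.4·0.10 + 422.4·0.87 = 551.080 sabins.
Mean coefficient ᾱ = A/S = 0.4631.
−S·ln(1−ᾱ) = −1190.0 × ln(1 − 0.4631) = 740.113.
V = 25.6 × 16.5 × 4.1 = 1731.84 m³.
RT60 = 0.161 × 1731.84 / 740.113 = 0.38 s.

0.38 seconds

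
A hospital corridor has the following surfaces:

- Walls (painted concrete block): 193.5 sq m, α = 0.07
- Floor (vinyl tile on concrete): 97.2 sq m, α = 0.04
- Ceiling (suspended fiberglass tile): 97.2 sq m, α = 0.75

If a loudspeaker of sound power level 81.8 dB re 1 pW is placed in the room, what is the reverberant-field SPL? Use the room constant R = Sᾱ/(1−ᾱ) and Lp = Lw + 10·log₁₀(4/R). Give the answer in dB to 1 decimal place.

A = 90.333 sabins; S = 387.9 sq m.
ᾱ = 90.333/387.9 = 0.2329; R = Sᾱ/(1−ᾱ) = 90.333/(1−0.2329) = 117.759 sq m.
Lp = 81.8 + 10·log₁₀(4/117.759) = 81.8 + (-14.69) = 67.1 dB.

67.1 dB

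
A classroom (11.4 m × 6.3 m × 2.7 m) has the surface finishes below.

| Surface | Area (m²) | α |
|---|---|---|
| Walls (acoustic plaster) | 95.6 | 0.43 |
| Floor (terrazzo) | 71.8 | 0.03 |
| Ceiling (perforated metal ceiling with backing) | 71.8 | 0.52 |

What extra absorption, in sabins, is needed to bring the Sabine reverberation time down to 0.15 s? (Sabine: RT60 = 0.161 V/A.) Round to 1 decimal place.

Summing Sᵢαᵢ: 41.108 + 2.154 + 37.336 → A₁ = 80.598 sabins.
Target A₂ = 0.161·193.914/0.15 = 208.134 sabins (V = 193.914 m³).
Shortfall: 208.134 − 80.598 = 127.5 sabins.

127.5 sabins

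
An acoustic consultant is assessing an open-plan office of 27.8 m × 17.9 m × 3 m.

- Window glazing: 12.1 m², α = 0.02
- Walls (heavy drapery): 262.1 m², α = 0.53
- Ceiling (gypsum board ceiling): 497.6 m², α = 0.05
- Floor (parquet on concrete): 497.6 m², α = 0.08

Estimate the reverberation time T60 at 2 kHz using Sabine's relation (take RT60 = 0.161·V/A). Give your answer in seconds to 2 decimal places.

Equivalent absorption area: A = 12.1·0.02 + 262.1·0.53 + 497.6·0.05 + 497.6·0.08 = 203.843 m².
Room volume: 1492.86 m³.
T = 0.161 V/A = 0.161·1492.86/203.843 = 1.18 s.

1.18 seconds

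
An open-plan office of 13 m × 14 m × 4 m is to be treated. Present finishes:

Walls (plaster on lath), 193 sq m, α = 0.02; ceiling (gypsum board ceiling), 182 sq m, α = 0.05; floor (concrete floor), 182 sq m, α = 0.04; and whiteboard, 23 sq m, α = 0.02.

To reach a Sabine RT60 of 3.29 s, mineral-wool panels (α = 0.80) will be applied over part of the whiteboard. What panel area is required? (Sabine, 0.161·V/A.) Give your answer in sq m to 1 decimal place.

Summing Sᵢαᵢ: 3.860 + 9.100 + 7.280 + 0.460 → A₁ = 20.700 sabins.
Required A₂ = 0.161·728/3.29 = 35.626 sabins.
Absorption to add: 35.626 − 20.700 = 14.926 sabins.
Each sq m of panel replacing the whiteboard adds (0.80 − 0.02) = 0.78 sabins.
Area = ΔA/Δα = 14.926/0.78 = 19.1 sq m.

19.1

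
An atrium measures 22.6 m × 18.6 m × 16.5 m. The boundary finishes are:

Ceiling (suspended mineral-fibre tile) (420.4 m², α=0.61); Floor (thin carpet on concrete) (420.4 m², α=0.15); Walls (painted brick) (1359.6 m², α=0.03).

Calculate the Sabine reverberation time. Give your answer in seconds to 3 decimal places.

A = Σ Sᵢαᵢ = 420.4·0.61 + 420.4·0.15 + 1359.6·0.03 = 360.292 sabins.
Volume V = 22.6 × 18.6 × 16.5 = 6935.94 m³.
Sabine: RT60 = 0.161 × 6935.94 / 360.292 = 3.099 s.

3.099 s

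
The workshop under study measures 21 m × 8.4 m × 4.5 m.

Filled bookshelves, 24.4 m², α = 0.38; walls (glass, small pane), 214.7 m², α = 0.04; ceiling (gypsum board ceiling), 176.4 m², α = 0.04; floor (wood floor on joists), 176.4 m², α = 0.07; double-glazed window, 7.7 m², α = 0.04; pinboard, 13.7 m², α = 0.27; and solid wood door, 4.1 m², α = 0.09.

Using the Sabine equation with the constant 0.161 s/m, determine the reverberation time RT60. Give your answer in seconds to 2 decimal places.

3.07 s

Equivalent absorption area: A = 24.4·0.38 + 214.7·0.04 + 176.4·0.04 + 176.4·0.07 + 7.7·0.04 + 13.7·0.27 + 4.1·0.09 = 41.640 m².
Room volume: 793.8 m³.
Sabine: RT60 = 0.161 × 793.8 / 41.640 = 3.07 s.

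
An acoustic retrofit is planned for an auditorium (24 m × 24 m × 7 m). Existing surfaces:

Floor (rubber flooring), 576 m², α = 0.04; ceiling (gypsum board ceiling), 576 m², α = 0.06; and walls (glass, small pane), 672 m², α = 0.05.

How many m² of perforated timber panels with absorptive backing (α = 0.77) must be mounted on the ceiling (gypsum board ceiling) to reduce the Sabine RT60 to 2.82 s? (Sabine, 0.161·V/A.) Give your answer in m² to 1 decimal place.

195.8

Equivalent absorption area: A₁ = 576×0.04 + 576×0.06 + 672×0.05 = 91.200 m².
V = 4032 m³. Target absorption A₂ = 0.161 × 4032 / 2.82 = 230.196 sabins.
Absorption to add: 230.196 − 91.200 = 138.996 sabins.
Each m² of panel replacing the ceiling (gypsum board ceiling) adds (0.77 − 0.06) = 0.71 sabins.
Panel area = 138.996 / 0.71 = 195.8 m².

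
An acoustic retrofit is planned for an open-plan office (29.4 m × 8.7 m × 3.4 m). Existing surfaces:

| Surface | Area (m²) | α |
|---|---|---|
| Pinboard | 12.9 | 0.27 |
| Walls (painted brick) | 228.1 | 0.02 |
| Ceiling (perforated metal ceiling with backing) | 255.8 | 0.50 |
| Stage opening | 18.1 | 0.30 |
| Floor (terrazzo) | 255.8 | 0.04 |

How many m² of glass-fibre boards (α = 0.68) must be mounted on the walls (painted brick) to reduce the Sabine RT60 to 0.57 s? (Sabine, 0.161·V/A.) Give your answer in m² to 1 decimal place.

Equivalent absorption area: A₁ = 12.9*0.27 + 228.1*0.02 + 255.8*0.50 + 18.1*0.30 + 255.8*0.04 = 151.607 m².
Required A₂ = 0.161·869.652/0.57 = 245.639 sabins.
ΔA needed = 245.639 − 151.607 = 94.032 sabins.
Net gain per m²: Δα = 0.68 − 0.02 = 0.66.
Area = ΔA/Δα = 94.032/0.66 = 142.5 m².

142.5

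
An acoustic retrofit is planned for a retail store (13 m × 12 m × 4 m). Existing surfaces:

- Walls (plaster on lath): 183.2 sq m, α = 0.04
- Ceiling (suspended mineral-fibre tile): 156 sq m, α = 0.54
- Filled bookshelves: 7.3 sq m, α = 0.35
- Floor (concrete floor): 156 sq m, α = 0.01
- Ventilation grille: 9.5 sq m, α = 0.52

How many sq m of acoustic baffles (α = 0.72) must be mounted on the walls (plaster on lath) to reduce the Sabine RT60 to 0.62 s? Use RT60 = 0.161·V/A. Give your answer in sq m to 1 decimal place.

Total absorption A₁ = 183.2×0.04 + 156×0.54 + 7.3×0.35 + 156×0.01 + 9.5×0.52
  = 7.328 + 84.240 + 2.555 + 1.560 + 4.940 = 100.623 sq m sabins.
Required A₂ = 0.161·624/0.62 = 162.039 sabins.
Absorption to add: 162.039 − 100.623 = 61.416 sabins.
Each sq m of panel replacing the walls (plaster on lath) adds (0.72 − 0.04) = 0.68 sabins.
Panel area = 61.416 / 0.68 = 90.3 sq m.

90.3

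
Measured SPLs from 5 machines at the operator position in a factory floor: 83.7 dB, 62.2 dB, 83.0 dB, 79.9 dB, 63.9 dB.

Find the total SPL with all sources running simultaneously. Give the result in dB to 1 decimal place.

Σ 10^(Lᵢ/10) = 5.358e+08.
Back to dB: 10·log₁₀ Σ = 87.3 dB.

87.3 dB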